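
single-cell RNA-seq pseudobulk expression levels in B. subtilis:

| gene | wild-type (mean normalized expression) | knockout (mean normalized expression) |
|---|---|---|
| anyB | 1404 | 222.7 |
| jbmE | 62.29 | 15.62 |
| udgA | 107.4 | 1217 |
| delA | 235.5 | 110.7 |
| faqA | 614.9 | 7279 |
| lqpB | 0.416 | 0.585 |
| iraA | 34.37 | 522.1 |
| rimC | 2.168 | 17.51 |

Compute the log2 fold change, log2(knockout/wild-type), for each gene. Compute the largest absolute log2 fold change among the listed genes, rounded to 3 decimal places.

3.925

log2(222.7/1404) = -2.656  (anyB)
log2(15.62/62.29) = -1.996  (jbmE)
log2(1217/107.4) = 3.502  (udgA)
log2(110.7/235.5) = -1.089  (delA)
log2(7279/614.9) = 3.565  (faqA)
log2(0.585/0.416) = 0.492  (lqpB)
log2(522.1/34.37) = 3.925  (iraA)
log2(17.51/2.168) = 3.014  (rimC)
The largest magnitude belongs to iraA.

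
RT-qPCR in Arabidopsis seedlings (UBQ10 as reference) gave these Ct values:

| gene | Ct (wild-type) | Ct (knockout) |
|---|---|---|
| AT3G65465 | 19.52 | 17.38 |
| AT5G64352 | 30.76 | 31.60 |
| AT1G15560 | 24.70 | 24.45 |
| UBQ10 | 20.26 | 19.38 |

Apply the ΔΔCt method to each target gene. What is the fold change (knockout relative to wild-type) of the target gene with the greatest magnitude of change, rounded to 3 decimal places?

AT3G65465: ΔΔCt = (17.38−19.38) − (19.52−20.26) = -2.00 − (-0.74) = -1.26; fold change = 2^1.26 = 2.395
AT5G64352: ΔΔCt = (31.60−19.38) − (30.76−20.26) = 12.22 − 10.50 = 1.72; fold change = 2^-1.72 = 0.304
AT1G15560: ΔΔCt = (24.45−19.38) − (24.70−20.26) = 5.07 − 4.44 = 0.63; fold change = 2^-0.63 = 0.646
AT5G64352 has the largest |ΔΔCt| = 1.72.

0.304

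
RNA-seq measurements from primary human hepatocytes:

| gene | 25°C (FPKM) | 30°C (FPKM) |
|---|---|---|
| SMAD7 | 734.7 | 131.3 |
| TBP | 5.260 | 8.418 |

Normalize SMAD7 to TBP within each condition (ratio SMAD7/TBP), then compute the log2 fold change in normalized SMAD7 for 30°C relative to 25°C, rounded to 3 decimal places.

-3.163

SMAD7/TBP (25°C) = 734.7 / 5.260 = 139.68
SMAD7/TBP (30°C) = 131.3 / 8.418 = 15.598
Fold change = 15.598 / 139.68 = 0.1117
log2(0.1117) = -3.1627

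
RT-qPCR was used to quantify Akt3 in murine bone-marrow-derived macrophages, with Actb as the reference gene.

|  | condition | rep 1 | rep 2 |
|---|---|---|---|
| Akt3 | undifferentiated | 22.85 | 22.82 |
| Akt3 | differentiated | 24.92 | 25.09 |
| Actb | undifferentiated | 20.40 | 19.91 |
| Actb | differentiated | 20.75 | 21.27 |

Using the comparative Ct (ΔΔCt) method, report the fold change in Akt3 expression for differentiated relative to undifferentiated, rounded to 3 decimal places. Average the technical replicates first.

0.402

Mean Ct: Akt3 undifferentiated 22.835; Akt3 differentiated 25.005; Actb undifferentiated 20.155; Actb differentiated 21.010
ΔCt(undifferentiated) = 22.835 − 20.155 = 2.680
ΔCt(differentiated) = 25.005 − 21.010 = 3.995
ΔΔCt = 3.995 − 2.680 = 1.315
Fold change = 2^(−1.315) = 0.4019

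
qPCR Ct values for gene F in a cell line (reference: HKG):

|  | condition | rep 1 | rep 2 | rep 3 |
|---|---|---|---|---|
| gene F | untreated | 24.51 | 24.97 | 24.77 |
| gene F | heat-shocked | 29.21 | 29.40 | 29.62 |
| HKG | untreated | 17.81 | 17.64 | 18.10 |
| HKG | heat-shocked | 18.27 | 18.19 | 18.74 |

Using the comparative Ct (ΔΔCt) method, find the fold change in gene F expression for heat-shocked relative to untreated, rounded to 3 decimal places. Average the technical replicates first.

0.058

Mean Ct: gene F untreated 24.750; gene F heat-shocked 29.410; HKG untreated 17.850; HKG heat-shocked 18.400
ΔCt(untreated) = 24.750 − 17.850 = 6.900
ΔCt(heat-shocked) = 29.410 − 18.400 = 11.010
ΔΔCt = 11.010 − 6.900 = 4.110
Fold change = 2^(−4.110) = 0.0579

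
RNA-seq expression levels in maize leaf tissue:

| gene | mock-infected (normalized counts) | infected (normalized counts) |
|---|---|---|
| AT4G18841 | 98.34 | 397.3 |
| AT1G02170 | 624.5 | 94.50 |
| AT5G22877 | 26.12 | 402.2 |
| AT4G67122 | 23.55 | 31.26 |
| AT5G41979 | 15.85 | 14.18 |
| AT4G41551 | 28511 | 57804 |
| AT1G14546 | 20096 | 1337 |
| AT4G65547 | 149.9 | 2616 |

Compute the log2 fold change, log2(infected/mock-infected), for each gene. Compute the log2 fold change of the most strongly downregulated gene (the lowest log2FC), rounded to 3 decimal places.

-3.910

log2(397.3/98.34) = 2.014  (AT4G18841)
log2(94.50/624.5) = -2.724  (AT1G02170)
log2(402.2/26.12) = 3.945  (AT5G22877)
log2(31.26/23.55) = 0.409  (AT4G67122)
log2(14.18/15.85) = -0.161  (AT5G41979)
log2(57804/28511) = 1.020  (AT4G41551)
log2(1337/20096) = -3.910  (AT1G14546)
log2(2616/149.9) = 4.125  (AT4G65547)
AT1G14546 is most strongly downregulated.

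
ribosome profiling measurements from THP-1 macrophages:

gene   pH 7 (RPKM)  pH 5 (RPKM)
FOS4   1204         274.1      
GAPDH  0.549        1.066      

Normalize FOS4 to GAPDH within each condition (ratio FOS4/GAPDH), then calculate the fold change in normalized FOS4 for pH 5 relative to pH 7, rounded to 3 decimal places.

FOS4/GAPDH (pH 7) = 1204 / 0.549 = 2193.1
FOS4/GAPDH (pH 5) = 274.1 / 1.066 = 257.13
Fold change = 257.13 / 2193.1 = 0.1172

0.117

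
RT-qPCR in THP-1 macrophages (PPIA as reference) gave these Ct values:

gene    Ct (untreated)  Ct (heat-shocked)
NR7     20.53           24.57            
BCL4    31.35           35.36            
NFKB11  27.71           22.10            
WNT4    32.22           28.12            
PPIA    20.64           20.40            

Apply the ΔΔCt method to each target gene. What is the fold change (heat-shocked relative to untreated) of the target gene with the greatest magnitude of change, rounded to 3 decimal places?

41.355

NR7: ΔΔCt = (24.57−20.40) − (20.53−20.64) = 4.17 − (-0.11) = 4.28; fold change = 2^-4.28 = 0.051
BCL4: ΔΔCt = (35.36−20.40) − (31.35−20.64) = 14.96 − 10.71 = 4.25; fold change = 2^-4.25 = 0.053
NFKB11: ΔΔCt = (22.10−20.40) − (27.71−20.64) = 1.70 − 7.07 = -5.37; fold change = 2^5.37 = 41.355
WNT4: ΔΔCt = (28.12−20.40) − (32.22−20.64) = 7.72 − 11.58 = -3.86; fold change = 2^3.86 = 14.520
NFKB11 has the largest |ΔΔCt| = 5.37.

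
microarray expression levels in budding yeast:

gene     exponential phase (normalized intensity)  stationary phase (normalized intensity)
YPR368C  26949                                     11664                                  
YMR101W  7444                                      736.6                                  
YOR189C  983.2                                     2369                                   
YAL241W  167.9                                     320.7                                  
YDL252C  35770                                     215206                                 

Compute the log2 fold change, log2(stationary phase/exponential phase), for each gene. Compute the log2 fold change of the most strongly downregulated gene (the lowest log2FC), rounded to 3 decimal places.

-3.337

log2(11664/26949) = -1.208  (YPR368C)
log2(736.6/7444) = -3.337  (YMR101W)
log2(2369/983.2) = 1.269  (YOR189C)
log2(320.7/167.9) = 0.934  (YAL241W)
log2(215206/35770) = 2.589  (YDL252C)
YMR101W is most strongly downregulated.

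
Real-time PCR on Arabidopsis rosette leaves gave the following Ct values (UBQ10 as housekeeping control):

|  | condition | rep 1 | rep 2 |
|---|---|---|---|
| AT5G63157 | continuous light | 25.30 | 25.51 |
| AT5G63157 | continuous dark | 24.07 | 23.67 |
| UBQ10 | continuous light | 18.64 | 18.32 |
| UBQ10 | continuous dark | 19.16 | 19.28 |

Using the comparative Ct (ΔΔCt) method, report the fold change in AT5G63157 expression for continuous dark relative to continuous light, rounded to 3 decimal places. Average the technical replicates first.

Mean Ct: AT5G63157 continuous light 25.405; AT5G63157 continuous dark 23.870; UBQ10 continuous light 18.480; UBQ10 continuous dark 19.220
ΔCt(continuous light) = 25.405 − 18.480 = 6.925
ΔCt(continuous dark) = 23.870 − 19.220 = 4.650
ΔΔCt = 4.650 − 6.925 = -2.275
Fold change = 2^(−(-2.275)) = 2^2.275 = 4.8400

4.840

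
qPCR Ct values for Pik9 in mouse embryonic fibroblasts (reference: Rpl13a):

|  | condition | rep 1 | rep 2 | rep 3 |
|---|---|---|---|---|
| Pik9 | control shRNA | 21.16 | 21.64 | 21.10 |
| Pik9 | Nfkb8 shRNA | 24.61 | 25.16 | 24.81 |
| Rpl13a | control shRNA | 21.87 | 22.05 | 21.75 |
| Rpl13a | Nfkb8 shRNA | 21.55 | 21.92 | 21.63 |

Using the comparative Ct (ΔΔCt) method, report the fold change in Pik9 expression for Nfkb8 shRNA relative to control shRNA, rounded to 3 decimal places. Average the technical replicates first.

Mean Ct: Pik9 control shRNA 21.300; Pik9 Nfkb8 shRNA 24.860; Rpl13a control shRNA 21.890; Rpl13a Nfkb8 shRNA 21.700
ΔCt(control shRNA) = 21.300 − 21.890 = -0.590
ΔCt(Nfkb8 shRNA) = 24.860 − 21.700 = 3.160
ΔΔCt = 3.160 − (-0.590) = 3.750
Fold change = 2^(−3.750) = 0.0743

0.074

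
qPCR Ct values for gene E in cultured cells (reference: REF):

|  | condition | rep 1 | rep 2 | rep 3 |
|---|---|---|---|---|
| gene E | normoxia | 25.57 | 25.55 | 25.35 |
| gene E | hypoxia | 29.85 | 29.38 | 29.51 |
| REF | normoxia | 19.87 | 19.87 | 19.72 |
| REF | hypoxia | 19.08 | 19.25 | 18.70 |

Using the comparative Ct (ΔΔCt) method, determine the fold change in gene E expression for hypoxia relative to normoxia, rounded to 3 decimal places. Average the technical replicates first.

0.033

Mean Ct: gene E normoxia 25.490; gene E hypoxia 29.580; REF normoxia 19.820; REF hypoxia 19.010
ΔCt(normoxia) = 25.490 − 19.820 = 5.670
ΔCt(hypoxia) = 29.580 − 19.010 = 10.570
ΔΔCt = 10.570 − 5.670 = 4.900
Fold change = 2^(−4.900) = 0.0335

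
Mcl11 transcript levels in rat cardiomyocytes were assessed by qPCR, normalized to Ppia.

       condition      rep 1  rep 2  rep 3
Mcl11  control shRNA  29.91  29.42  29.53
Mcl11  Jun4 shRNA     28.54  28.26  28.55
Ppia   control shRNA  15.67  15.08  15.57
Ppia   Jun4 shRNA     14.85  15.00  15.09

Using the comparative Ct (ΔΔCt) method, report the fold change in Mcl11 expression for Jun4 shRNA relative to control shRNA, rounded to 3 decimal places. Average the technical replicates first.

Mean Ct: Mcl11 control shRNA 29.620; Mcl11 Jun4 shRNA 28.450; Ppia control shRNA 15.440; Ppia Jun4 shRNA 14.980
ΔCt(control shRNA) = 29.620 − 15.440 = 14.180
ΔCt(Jun4 shRNA) = 28.450 − 14.980 = 13.470
ΔΔCt = 13.470 − 14.180 = -0.710
Fold change = 2^(−(-0.710)) = 2^0.710 = 1.6358

1.636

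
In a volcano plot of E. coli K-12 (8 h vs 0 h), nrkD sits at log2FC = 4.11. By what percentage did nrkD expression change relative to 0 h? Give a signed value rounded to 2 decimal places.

Fold change = 2^(4.11) = 17.2677
Percent change = (FC − 1) × 100% = (17.2677 − 1) × 100 = 1626.77%

1626.77%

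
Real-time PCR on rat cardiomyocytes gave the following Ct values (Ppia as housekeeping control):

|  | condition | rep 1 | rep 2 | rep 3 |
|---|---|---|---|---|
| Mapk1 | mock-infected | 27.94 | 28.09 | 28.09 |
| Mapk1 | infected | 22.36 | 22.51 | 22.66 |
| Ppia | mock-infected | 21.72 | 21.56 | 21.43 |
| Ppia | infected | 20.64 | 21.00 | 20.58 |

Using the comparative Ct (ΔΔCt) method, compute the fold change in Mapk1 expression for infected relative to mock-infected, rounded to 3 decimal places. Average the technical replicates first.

25.992

Mean Ct: Mapk1 mock-infected 28.040; Mapk1 infected 22.510; Ppia mock-infected 21.570; Ppia infected 20.740
ΔCt(mock-infected) = 28.040 − 21.570 = 6.470
ΔCt(infected) = 22.510 − 20.740 = 1.770
ΔΔCt = 1.770 − 6.470 = -4.700
Fold change = 2^(−(-4.700)) = 2^4.700 = 25.9921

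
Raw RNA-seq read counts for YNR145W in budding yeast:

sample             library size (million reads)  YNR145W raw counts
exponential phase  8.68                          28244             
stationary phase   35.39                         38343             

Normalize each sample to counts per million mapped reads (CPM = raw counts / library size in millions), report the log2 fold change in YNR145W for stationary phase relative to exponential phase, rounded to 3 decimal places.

CPM(exponential phase) = 28244 / 8.68 = 3253.9171
CPM(stationary phase) = 38343 / 35.39 = 1083.4417
Fold change = 1083.4417 / 3253.9171 = 0.33297
log2(0.33297) = -1.5866

-1.587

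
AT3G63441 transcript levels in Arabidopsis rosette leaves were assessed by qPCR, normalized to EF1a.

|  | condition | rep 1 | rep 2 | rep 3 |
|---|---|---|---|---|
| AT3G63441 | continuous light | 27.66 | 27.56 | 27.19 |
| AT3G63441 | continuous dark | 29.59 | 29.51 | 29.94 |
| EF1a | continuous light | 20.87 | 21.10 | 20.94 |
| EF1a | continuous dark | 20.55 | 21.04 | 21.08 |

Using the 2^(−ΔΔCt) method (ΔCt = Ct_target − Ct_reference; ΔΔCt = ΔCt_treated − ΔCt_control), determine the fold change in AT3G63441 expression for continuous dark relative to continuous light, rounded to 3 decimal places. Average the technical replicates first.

0.204

Mean Ct: AT3G63441 continuous light 27.470; AT3G63441 continuous dark 29.680; EF1a continuous light 20.970; EF1a continuous dark 20.890
ΔCt(continuous light) = 27.470 − 20.970 = 6.500
ΔCt(continuous dark) = 29.680 − 20.890 = 8.790
ΔΔCt = 8.790 − 6.500 = 2.290
Fold change = 2^(−2.290) = 0.2045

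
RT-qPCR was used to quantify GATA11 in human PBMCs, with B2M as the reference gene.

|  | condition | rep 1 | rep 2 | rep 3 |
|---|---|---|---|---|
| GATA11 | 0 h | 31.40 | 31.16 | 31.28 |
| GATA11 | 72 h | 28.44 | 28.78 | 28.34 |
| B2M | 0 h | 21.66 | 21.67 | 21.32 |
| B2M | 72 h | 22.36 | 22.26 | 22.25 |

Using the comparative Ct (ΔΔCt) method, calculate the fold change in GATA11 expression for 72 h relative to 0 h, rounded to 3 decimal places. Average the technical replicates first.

11.314

Mean Ct: GATA11 0 h 31.280; GATA11 72 h 28.520; B2M 0 h 21.550; B2M 72 h 22.290
ΔCt(0 h) = 31.280 − 21.550 = 9.730
ΔCt(72 h) = 28.520 − 22.290 = 6.230
ΔΔCt = 6.230 − 9.730 = -3.500
Fold change = 2^(−(-3.500)) = 2^3.500 = 11.3137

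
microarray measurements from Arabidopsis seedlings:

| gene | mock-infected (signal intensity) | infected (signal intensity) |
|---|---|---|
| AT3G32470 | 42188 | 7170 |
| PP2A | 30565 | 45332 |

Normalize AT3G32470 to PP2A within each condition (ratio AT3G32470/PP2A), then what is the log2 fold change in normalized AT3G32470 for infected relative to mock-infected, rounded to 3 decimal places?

-3.125

AT3G32470/PP2A (mock-infected) = 42188 / 30565 = 1.3803
AT3G32470/PP2A (infected) = 7170 / 45332 = 0.15817
Fold change = 0.15817 / 1.3803 = 0.1146
log2(0.1146) = -3.1254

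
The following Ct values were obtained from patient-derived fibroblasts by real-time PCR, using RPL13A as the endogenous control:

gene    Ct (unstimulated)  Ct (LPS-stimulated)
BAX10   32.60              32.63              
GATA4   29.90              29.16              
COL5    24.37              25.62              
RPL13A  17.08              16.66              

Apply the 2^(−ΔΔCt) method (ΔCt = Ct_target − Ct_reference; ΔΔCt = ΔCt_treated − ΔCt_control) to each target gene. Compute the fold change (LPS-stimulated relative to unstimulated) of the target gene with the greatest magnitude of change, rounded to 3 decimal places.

0.314

BAX10: ΔΔCt = (32.63−16.66) − (32.60−17.08) = 15.97 − 15.52 = 0.45; fold change = 2^-0.45 = 0.732
GATA4: ΔΔCt = (29.16−16.66) − (29.90−17.08) = 12.50 − 12.82 = -0.32; fold change = 2^0.32 = 1.248
COL5: ΔΔCt = (25.62−16.66) − (24.37−17.08) = 8.96 − 7.29 = 1.67; fold change = 2^-1.67 = 0.314
COL5 has the largest |ΔΔCt| = 1.67.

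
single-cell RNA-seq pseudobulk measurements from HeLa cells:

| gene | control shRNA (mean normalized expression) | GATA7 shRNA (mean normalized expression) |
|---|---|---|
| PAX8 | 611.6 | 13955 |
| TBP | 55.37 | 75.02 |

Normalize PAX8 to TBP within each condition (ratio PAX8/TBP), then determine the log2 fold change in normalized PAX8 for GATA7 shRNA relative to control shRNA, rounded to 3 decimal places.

4.074

PAX8/TBP (control shRNA) = 611.6 / 55.37 = 11.046
PAX8/TBP (GATA7 shRNA) = 13955 / 75.02 = 186.02
Fold change = 186.02 / 11.046 = 16.8407
log2(16.8407) = 4.0739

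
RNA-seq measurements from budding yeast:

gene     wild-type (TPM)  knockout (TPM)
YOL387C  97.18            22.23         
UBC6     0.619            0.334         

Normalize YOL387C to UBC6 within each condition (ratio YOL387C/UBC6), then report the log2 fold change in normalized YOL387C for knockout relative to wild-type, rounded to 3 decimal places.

YOL387C/UBC6 (wild-type) = 97.18 / 0.619 = 157
YOL387C/UBC6 (knockout) = 22.23 / 0.334 = 66.557
Fold change = 66.557 / 157 = 0.4239
log2(0.4239) = -1.2381

-1.238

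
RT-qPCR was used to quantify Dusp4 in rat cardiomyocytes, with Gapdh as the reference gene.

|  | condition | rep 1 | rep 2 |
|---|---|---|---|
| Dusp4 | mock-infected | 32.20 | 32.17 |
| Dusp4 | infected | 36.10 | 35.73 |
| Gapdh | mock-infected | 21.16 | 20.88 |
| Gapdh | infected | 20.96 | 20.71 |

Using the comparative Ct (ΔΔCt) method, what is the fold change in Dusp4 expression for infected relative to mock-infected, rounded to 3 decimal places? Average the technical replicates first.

Mean Ct: Dusp4 mock-infected 32.185; Dusp4 infected 35.915; Gapdh mock-infected 21.020; Gapdh infected 20.835
ΔCt(mock-infected) = 32.185 − 21.020 = 11.165
ΔCt(infected) = 35.915 − 20.835 = 15.080
ΔΔCt = 15.080 − 11.165 = 3.915
Fold change = 2^(−3.915) = 0.0663

0.066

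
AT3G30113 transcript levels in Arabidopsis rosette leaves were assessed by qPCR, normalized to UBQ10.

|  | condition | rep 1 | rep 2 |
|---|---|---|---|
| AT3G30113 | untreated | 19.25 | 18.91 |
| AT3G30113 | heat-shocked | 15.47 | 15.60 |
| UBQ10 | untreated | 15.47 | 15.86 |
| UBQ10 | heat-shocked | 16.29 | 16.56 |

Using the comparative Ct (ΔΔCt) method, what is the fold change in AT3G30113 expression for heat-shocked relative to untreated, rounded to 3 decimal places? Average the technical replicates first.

Mean Ct: AT3G30113 untreated 19.080; AT3G30113 heat-shocked 15.535; UBQ10 untreated 15.665; UBQ10 heat-shocked 16.425
ΔCt(untreated) = 19.080 − 15.665 = 3.415
ΔCt(heat-shocked) = 15.535 − 16.425 = -0.890
ΔΔCt = -0.890 − 3.415 = -4.305
Fold change = 2^(−(-4.305)) = 2^4.305 = 19.7667

19.767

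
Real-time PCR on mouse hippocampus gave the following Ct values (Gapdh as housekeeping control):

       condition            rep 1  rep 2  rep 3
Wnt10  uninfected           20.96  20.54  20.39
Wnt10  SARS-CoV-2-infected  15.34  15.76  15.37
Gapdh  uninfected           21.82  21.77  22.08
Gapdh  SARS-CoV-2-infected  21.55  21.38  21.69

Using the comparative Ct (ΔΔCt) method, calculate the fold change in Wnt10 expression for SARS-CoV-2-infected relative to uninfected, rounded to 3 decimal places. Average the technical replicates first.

27.665

Mean Ct: Wnt10 uninfected 20.630; Wnt10 SARS-CoV-2-infected 15.490; Gapdh uninfected 21.890; Gapdh SARS-CoV-2-infected 21.540
ΔCt(uninfected) = 20.630 − 21.890 = -1.260
ΔCt(SARS-CoV-2-infected) = 15.490 − 21.540 = -6.050
ΔΔCt = -6.050 − (-1.260) = -4.790
Fold change = 2^(−(-4.790)) = 2^4.790 = 27.6652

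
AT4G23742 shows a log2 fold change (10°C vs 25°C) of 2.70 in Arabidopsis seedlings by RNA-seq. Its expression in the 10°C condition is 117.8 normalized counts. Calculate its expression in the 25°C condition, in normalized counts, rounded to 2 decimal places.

18.13

Fold change = 2^(2.70) = 6.4980
25°C expression = 117.8 / 6.4980 = 18.13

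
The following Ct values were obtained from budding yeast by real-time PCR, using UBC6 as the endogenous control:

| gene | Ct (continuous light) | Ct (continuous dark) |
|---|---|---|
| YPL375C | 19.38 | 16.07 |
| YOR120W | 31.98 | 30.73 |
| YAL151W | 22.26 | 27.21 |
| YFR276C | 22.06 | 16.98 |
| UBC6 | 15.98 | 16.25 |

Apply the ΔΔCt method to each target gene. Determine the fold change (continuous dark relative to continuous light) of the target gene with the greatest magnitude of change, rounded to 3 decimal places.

40.786

YPL375C: ΔΔCt = (16.07−16.25) − (19.38−15.98) = -0.18 − 3.40 = -3.58; fold change = 2^3.58 = 11.959
YOR120W: ΔΔCt = (30.73−16.25) − (31.98−15.98) = 14.48 − 16.00 = -1.52; fold change = 2^1.52 = 2.868
YAL151W: ΔΔCt = (27.21−16.25) − (22.26−15.98) = 10.96 − 6.28 = 4.68; fold change = 2^-4.68 = 0.039
YFR276C: ΔΔCt = (16.98−16.25) − (22.06−15.98) = 0.73 − 6.08 = -5.35; fold change = 2^5.35 = 40.786
YFR276C has the largest |ΔΔCt| = 5.35.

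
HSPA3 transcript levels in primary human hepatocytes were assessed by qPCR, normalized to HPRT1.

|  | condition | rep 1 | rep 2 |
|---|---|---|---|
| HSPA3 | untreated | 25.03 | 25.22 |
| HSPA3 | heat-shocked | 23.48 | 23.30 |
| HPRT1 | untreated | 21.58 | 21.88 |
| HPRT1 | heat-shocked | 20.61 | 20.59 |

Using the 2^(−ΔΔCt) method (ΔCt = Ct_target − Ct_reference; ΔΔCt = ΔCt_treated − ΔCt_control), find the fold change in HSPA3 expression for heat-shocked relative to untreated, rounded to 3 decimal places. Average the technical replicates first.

1.521

Mean Ct: HSPA3 untreated 25.125; HSPA3 heat-shocked 23.390; HPRT1 untreated 21.730; HPRT1 heat-shocked 20.600
ΔCt(untreated) = 25.125 − 21.730 = 3.395
ΔCt(heat-shocked) = 23.390 − 20.600 = 2.790
ΔΔCt = 2.790 − 3.395 = -0.605
Fold change = 2^(−(-0.605)) = 2^0.605 = 1.5210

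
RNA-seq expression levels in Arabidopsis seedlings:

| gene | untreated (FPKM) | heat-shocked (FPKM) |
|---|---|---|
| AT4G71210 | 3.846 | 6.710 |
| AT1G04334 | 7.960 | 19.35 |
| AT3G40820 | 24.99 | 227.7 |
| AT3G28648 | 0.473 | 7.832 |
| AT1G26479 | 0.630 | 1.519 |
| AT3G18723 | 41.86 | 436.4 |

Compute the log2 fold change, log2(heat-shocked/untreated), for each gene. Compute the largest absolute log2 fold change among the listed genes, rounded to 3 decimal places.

log2(6.710/3.846) = 0.803  (AT4G71210)
log2(19.35/7.960) = 1.281  (AT1G04334)
log2(227.7/24.99) = 3.188  (AT3G40820)
log2(7.832/0.473) = 4.049  (AT3G28648)
log2(1.519/0.630) = 1.270  (AT1G26479)
log2(436.4/41.86) = 3.382  (AT3G18723)
The largest magnitude belongs to AT3G28648.

4.049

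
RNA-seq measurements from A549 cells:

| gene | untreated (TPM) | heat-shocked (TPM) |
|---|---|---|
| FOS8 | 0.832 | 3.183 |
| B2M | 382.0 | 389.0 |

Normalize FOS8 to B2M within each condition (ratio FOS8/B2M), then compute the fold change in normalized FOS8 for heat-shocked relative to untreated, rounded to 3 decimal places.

3.757

FOS8/B2M (untreated) = 0.832 / 382.0 = 0.002178
FOS8/B2M (heat-shocked) = 3.183 / 389.0 = 0.0081825
Fold change = 0.0081825 / 0.002178 = 3.7569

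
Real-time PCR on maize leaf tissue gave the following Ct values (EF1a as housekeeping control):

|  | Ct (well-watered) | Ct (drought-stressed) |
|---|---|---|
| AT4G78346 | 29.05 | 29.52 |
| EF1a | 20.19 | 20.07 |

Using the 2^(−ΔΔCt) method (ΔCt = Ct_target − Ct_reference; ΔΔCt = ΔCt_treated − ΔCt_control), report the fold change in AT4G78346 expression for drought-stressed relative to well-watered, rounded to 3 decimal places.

0.664

ΔCt(well-watered) = 29.050 − 20.190 = 8.860
ΔCt(drought-stressed) = 29.520 − 20.070 = 9.450
ΔΔCt = 9.450 − 8.860 = 0.590
Fold change = 2^(−0.590) = 0.6643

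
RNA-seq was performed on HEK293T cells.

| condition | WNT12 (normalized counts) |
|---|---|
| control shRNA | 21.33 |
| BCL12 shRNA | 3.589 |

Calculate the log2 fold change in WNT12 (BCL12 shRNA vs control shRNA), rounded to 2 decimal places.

Fold change = 3.589 / 21.33 = 0.1683
log2(0.1683) = -2.571

-2.57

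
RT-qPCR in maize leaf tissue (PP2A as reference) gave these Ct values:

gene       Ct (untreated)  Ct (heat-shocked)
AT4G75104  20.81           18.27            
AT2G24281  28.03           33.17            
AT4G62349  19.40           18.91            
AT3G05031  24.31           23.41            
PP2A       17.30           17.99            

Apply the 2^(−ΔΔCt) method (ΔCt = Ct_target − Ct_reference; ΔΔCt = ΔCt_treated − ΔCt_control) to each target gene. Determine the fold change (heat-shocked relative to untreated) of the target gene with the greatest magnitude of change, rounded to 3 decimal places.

0.046

AT4G75104: ΔΔCt = (18.27−17.99) − (20.81−17.30) = 0.28 − 3.51 = -3.23; fold change = 2^3.23 = 9.383
AT2G24281: ΔΔCt = (33.17−17.99) − (28.03−17.30) = 15.18 − 10.73 = 4.45; fold change = 2^-4.45 = 0.046
AT4G62349: ΔΔCt = (18.91−17.99) − (19.40−17.30) = 0.92 − 2.10 = -1.18; fold change = 2^1.18 = 2.266
AT3G05031: ΔΔCt = (23.41−17.99) − (24.31−17.30) = 5.42 − 7.01 = -1.59; fold change = 2^1.59 = 3.010
AT2G24281 has the largest |ΔΔCt| = 4.45.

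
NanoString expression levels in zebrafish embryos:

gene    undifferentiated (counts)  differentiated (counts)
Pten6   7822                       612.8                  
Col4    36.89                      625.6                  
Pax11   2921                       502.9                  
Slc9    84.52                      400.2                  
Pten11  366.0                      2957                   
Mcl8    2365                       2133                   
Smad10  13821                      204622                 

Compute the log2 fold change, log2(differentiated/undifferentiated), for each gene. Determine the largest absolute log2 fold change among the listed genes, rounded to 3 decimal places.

log2(612.8/7822) = -3.674  (Pten6)
log2(625.6/36.89) = 4.084  (Col4)
log2(502.9/2921) = -2.538  (Pax11)
log2(400.2/84.52) = 2.243  (Slc9)
log2(2957/366.0) = 3.014  (Pten11)
log2(2133/2365) = -0.149  (Mcl8)
log2(204622/13821) = 3.888  (Smad10)
The largest magnitude belongs to Col4.

4.084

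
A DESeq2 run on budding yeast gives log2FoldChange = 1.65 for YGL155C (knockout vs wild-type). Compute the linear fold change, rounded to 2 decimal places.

3.14

Fold change = 2^(1.65) = 3.138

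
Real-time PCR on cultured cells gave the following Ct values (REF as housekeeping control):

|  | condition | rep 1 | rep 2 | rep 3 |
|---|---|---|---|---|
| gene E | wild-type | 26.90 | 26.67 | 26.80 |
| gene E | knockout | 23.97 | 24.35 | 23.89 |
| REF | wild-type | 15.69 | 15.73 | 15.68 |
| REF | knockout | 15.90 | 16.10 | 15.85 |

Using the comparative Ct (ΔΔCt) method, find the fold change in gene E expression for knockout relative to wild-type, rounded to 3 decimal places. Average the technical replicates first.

7.835

Mean Ct: gene E wild-type 26.790; gene E knockout 24.070; REF wild-type 15.700; REF knockout 15.950
ΔCt(wild-type) = 26.790 − 15.700 = 11.090
ΔCt(knockout) = 24.070 − 15.950 = 8.120
ΔΔCt = 8.120 − 11.090 = -2.970
Fold change = 2^(−(-2.970)) = 2^2.970 = 7.8354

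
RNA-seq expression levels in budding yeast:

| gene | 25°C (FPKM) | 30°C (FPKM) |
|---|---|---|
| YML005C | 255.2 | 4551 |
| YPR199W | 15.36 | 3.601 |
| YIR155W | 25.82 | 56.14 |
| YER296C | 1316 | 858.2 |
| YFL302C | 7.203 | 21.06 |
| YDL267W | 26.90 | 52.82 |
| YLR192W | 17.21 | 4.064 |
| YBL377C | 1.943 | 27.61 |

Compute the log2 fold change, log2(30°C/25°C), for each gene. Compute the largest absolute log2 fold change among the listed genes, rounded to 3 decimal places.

4.156

log2(4551/255.2) = 4.156  (YML005C)
log2(3.601/15.36) = -2.093  (YPR199W)
log2(56.14/25.82) = 1.121  (YIR155W)
log2(858.2/1316) = -0.617  (YER296C)
log2(21.06/7.203) = 1.548  (YFL302C)
log2(52.82/26.90) = 0.973  (YDL267W)
log2(4.064/17.21) = -2.082  (YLR192W)
log2(27.61/1.943) = 3.829  (YBL377C)
The largest magnitude belongs to YML005C.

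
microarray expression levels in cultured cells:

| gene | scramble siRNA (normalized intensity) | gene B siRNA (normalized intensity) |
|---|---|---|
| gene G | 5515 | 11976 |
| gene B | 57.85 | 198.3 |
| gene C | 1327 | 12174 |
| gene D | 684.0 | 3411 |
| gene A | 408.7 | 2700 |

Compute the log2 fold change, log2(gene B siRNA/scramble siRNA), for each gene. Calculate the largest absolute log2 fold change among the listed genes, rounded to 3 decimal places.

3.198

log2(11976/5515) = 1.119  (gene G)
log2(198.3/57.85) = 1.777  (gene B)
log2(12174/1327) = 3.198  (gene C)
log2(3411/684.0) = 2.318  (gene D)
log2(2700/408.7) = 2.724  (gene A)
The largest magnitude belongs to gene C.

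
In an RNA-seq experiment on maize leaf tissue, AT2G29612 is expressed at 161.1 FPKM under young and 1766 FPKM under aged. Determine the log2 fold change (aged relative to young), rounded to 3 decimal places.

3.454

Fold change = 1766 / 161.1 = 10.9621
log2(10.9621) = 3.4545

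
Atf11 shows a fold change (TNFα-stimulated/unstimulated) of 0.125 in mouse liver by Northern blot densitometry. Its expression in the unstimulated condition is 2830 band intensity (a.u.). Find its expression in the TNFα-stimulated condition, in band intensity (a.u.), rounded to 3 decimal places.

TNFα-stimulated expression = 2830 × 0.125 = 353.750

353.750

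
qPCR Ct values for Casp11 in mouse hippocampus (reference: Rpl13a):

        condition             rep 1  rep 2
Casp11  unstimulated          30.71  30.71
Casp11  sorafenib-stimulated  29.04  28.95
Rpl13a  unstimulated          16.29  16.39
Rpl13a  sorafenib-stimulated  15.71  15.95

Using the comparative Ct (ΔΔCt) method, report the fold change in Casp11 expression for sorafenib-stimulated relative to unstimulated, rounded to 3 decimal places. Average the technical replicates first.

2.305

Mean Ct: Casp11 unstimulated 30.710; Casp11 sorafenib-stimulated 28.995; Rpl13a unstimulated 16.340; Rpl13a sorafenib-stimulated 15.830
ΔCt(unstimulated) = 30.710 − 16.340 = 14.370
ΔCt(sorafenib-stimulated) = 28.995 − 15.830 = 13.165
ΔΔCt = 13.165 − 14.370 = -1.205
Fold change = 2^(−(-1.205)) = 2^1.205 = 2.3054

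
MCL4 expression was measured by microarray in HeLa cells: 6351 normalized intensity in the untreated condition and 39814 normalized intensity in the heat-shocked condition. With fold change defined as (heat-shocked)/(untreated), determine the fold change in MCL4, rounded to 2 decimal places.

Fold change = 39814 / 6351 = 6.269
MCL4 is upregulated.

6.27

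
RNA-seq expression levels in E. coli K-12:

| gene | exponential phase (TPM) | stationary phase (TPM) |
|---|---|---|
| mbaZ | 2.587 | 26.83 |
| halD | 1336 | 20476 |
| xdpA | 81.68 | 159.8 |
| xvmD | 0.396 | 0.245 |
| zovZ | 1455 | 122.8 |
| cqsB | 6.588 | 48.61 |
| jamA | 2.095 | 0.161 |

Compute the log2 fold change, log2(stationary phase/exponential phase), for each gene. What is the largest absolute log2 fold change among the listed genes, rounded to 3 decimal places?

3.938

log2(26.83/2.587) = 3.374  (mbaZ)
log2(20476/1336) = 3.938  (halD)
log2(159.8/81.68) = 0.968  (xdpA)
log2(0.245/0.396) = -0.693  (xvmD)
log2(122.8/1455) = -3.567  (zovZ)
log2(48.61/6.588) = 2.883  (cqsB)
log2(0.161/2.095) = -3.702  (jamA)
The largest magnitude belongs to halD.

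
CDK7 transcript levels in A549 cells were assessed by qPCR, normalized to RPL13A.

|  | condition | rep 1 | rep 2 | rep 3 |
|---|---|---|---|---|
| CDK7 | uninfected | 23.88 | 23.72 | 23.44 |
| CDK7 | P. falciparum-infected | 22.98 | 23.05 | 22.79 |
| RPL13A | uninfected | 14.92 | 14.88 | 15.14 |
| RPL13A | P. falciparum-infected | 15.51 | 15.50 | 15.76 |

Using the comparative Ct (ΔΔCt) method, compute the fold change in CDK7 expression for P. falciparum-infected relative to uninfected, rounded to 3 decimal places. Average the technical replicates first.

Mean Ct: CDK7 uninfected 23.680; CDK7 P. falciparum-infected 22.940; RPL13A uninfected 14.980; RPL13A P. falciparum-infected 15.590
ΔCt(uninfected) = 23.680 − 14.980 = 8.700
ΔCt(P. falciparum-infected) = 22.940 − 15.590 = 7.350
ΔΔCt = 7.350 − 8.700 = -1.350
Fold change = 2^(−(-1.350)) = 2^1.350 = 2.5491

2.549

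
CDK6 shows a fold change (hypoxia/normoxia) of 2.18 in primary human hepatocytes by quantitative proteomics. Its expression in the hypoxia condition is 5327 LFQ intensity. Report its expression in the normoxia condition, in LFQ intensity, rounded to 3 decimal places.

normoxia expression = 5327 / 2.18 = 2443.578

2443.578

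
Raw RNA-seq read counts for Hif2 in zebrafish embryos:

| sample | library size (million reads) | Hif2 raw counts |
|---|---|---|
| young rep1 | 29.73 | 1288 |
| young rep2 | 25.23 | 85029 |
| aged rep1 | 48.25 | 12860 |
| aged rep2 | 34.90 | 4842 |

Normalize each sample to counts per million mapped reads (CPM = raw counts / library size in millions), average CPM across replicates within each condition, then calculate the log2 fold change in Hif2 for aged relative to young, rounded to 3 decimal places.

-3.074

CPM(young rep1) = 1288 / 29.73 = 43.3232
CPM(young rep2) = 85029 / 25.23 = 3370.1546
CPM(aged rep1) = 12860 / 48.25 = 266.5285
CPM(aged rep2) = 4842 / 34.90 = 138.7393
mean CPM(young) = 1706.7389; mean CPM(aged) = 202.6339
Fold change = 202.6339 / 1706.7389 = 0.11873
log2(0.11873) = -3.0743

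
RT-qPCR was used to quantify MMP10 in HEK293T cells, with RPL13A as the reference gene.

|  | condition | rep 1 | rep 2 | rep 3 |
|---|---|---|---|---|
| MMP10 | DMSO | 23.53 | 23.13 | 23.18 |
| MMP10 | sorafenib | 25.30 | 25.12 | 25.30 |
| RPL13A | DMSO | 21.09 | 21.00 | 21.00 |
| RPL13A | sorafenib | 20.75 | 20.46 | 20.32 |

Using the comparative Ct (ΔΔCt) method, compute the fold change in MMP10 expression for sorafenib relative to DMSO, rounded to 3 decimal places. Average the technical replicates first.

0.179

Mean Ct: MMP10 DMSO 23.280; MMP10 sorafenib 25.240; RPL13A DMSO 21.030; RPL13A sorafenib 20.510
ΔCt(DMSO) = 23.280 − 21.030 = 2.250
ΔCt(sorafenib) = 25.240 − 20.510 = 4.730
ΔΔCt = 4.730 − 2.250 = 2.480
Fold change = 2^(−2.480) = 0.1792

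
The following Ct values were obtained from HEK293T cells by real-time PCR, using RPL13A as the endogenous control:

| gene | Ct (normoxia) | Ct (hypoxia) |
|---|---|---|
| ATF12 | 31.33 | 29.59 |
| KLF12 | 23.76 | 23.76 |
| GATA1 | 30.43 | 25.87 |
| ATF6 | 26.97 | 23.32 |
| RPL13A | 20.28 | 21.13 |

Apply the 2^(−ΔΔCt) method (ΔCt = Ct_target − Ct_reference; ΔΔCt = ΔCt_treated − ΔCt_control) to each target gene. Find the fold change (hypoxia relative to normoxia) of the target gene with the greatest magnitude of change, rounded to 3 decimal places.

ATF12: ΔΔCt = (29.59−21.13) − (31.33−20.28) = 8.46 − 11.05 = -2.59; fold change = 2^2.59 = 6.021
KLF12: ΔΔCt = (23.76−21.13) − (23.76−20.28) = 2.63 − 3.48 = -0.85; fold change = 2^0.85 = 1.803
GATA1: ΔΔCt = (25.87−21.13) − (30.43−20.28) = 4.74 − 10.15 = -5.41; fold change = 2^5.41 = 42.518
ATF6: ΔΔCt = (23.32−21.13) − (26.97−20.28) = 2.19 − 6.69 = -4.50; fold change = 2^4.50 = 22.627
GATA1 has the largest |ΔΔCt| = 5.41.

42.518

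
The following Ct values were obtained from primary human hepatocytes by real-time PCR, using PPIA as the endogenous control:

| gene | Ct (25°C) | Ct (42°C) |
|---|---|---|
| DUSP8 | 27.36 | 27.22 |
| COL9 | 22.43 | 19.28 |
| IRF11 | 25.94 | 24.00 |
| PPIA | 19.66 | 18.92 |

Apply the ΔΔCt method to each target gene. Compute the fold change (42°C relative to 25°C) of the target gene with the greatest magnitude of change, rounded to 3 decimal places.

DUSP8: ΔΔCt = (27.22−18.92) − (27.36−19.66) = 8.30 − 7.70 = 0.60; fold change = 2^-0.60 = 0.660
COL9: ΔΔCt = (19.28−18.92) − (22.43−19.66) = 0.36 − 2.77 = -2.41; fold change = 2^2.41 = 5.315
IRF11: ΔΔCt = (24.00−18.92) − (25.94−19.66) = 5.08 − 6.28 = -1.20; fold change = 2^1.20 = 2.297
COL9 has the largest |ΔΔCt| = 2.41.

5.315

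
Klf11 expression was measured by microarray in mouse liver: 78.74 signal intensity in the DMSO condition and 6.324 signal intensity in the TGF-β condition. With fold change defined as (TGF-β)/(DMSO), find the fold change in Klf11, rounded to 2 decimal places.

0.08

Fold change = 6.324 / 78.74 = 0.080
Klf11 is downregulated.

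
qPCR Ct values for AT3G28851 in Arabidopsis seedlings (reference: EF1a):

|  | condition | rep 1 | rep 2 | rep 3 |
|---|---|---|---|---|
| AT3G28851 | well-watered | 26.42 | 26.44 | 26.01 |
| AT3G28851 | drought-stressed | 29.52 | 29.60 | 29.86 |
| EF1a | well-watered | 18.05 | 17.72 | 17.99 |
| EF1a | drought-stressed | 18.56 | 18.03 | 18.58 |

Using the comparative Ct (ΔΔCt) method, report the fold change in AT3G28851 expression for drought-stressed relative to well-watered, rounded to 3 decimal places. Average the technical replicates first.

0.134

Mean Ct: AT3G28851 well-watered 26.290; AT3G28851 drought-stressed 29.660; EF1a well-watered 17.920; EF1a drought-stressed 18.390
ΔCt(well-watered) = 26.290 − 17.920 = 8.370
ΔCt(drought-stressed) = 29.660 − 18.390 = 11.270
ΔΔCt = 11.270 − 8.370 = 2.900
Fold change = 2^(−2.900) = 0.1340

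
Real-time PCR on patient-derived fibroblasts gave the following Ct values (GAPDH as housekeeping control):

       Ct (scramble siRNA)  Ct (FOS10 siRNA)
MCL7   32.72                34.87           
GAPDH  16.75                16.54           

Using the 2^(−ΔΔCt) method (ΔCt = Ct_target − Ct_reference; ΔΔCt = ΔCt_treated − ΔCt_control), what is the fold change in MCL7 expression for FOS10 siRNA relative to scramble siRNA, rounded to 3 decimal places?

ΔCt(scramble siRNA) = 32.720 − 16.750 = 15.970
ΔCt(FOS10 siRNA) = 34.870 − 16.540 = 18.330
ΔΔCt = 18.330 − 15.970 = 2.360
Fold change = 2^(−2.360) = 0.1948

0.195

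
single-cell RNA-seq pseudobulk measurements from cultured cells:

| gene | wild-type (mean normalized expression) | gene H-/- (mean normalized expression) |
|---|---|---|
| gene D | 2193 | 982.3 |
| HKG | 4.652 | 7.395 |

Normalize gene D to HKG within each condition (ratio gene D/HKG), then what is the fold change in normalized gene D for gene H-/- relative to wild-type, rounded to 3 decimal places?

gene D/HKG (wild-type) = 2193 / 4.652 = 471.41
gene D/HKG (gene H-/-) = 982.3 / 7.395 = 132.83
Fold change = 132.83 / 471.41 = 0.2818

0.282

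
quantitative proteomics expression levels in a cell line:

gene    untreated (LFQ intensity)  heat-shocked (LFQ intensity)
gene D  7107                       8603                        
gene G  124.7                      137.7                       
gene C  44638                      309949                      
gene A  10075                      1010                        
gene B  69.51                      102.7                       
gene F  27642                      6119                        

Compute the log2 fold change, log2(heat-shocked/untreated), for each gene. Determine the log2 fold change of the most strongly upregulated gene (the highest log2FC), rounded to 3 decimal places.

2.796

log2(8603/7107) = 0.276  (gene D)
log2(137.7/124.7) = 0.143  (gene G)
log2(309949/44638) = 2.796  (gene C)
log2(1010/10075) = -3.318  (gene A)
log2(102.7/69.51) = 0.563  (gene B)
log2(6119/27642) = -2.175  (gene F)
gene C is most strongly upregulated.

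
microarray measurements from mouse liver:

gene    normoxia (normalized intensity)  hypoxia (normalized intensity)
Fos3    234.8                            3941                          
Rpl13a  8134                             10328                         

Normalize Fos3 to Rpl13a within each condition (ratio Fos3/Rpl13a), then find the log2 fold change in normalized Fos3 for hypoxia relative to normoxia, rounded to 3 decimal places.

3.725

Fos3/Rpl13a (normoxia) = 234.8 / 8134 = 0.028866
Fos3/Rpl13a (hypoxia) = 3941 / 10328 = 0.38158
Fold change = 0.38158 / 0.028866 = 13.2189
log2(13.2189) = 3.7245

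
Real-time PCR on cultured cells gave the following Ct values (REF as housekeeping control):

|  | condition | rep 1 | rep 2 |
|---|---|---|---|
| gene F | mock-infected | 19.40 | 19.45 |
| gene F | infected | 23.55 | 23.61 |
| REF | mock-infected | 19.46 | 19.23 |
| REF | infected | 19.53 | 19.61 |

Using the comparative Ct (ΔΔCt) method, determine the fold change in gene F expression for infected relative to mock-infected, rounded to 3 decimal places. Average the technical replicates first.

0.066

Mean Ct: gene F mock-infected 19.425; gene F infected 23.580; REF mock-infected 19.345; REF infected 19.570
ΔCt(mock-infected) = 19.425 − 19.345 = 0.080
ΔCt(infected) = 23.580 − 19.570 = 4.010
ΔΔCt = 4.010 − 0.080 = 3.930
Fold change = 2^(−3.930) = 0.0656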